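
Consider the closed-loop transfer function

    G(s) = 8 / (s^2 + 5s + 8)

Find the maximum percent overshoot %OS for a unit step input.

Comparing s^2 + 5s + 8 to s^2 + 2ζωₙs + ωₙ²: ωₙ = √8 ≈ 2.828 rad/s and ζ = 5/(2·√8) ≈ 0.8839.
%OS = 100·exp(−πζ/√(1−ζ²)) = 100·exp(−π·0.8839/√(1−0.8839²)) ≈ 0.264%.

%OS ≈ 0.264%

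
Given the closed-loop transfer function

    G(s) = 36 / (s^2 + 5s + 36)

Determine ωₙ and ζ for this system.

ωₙ = 6 rad/s, ζ ≈ 0.4167

Compare the denominator to the standard form s^2 + 2ζωₙs + ωₙ².
ωₙ² = 36, so ωₙ = 6 rad/s.
2ζωₙ = 5, so ζ = 5/(2·6) ≈ 0.4167.
With ζ = 0.4167 the response is underdamped.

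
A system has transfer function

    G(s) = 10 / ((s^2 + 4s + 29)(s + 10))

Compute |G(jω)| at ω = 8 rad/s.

|G(j8)| ≈ 0.01647

Substitute s = j8: numerator = 10, denominator = -606 + j40.
|G(j8)| = |10| / |-606 + j40| = 10 / 607.32 ≈ 0.01647.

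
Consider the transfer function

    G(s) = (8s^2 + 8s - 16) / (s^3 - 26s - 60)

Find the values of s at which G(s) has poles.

The poles are the roots of the denominator s^3 - 26s - 60 = 0.
Trying s = 6: the polynomial evaluates to 0, so (s - 6) is a factor.
Dividing out leaves s^2 + 6s + 10 = 0.
The quadratic formula then gives s = -3 ± 1j.

s = -3 + j, -3 - j, 6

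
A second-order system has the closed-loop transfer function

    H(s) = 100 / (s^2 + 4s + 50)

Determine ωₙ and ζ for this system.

Compare the denominator to the standard form s^2 + 2ζωₙs + ωₙ².
ωₙ² = 50, so ωₙ = √50 ≈ 7.071 rad/s.
2ζωₙ = 4, so ζ = 4/(2·√50) ≈ 0.2828.

ωₙ ≈ 7.071 rad/s, ζ ≈ 0.2828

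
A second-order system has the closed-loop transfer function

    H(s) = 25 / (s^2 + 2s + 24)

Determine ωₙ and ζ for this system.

ωₙ ≈ 4.899 rad/s, ζ ≈ 0.2041

Compare the denominator to the standard form s^2 + 2ζωₙs + ωₙ².
ωₙ² = 24, so ωₙ = √24 ≈ 4.899 rad/s.
2ζωₙ = 2, so ζ = 2/(2·√24) ≈ 0.2041.
With ζ = 0.2041 the response is underdamped.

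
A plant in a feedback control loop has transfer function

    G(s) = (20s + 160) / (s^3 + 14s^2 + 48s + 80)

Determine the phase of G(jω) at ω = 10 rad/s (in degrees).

At s = j10: numerator = 160 + j200, denominator = -1320 - j520.
∠G = ∠num − ∠den = 51.340° − (-158.50°) = 209.8°, which wraps to -150.2°.

∠G(j10) ≈ -150.2°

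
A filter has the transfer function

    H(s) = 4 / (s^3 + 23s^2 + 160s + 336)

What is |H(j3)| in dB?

Substitute s = j3: numerator = 4, denominator = 129 + j453.
|H(j3)| = |4| / |129 + j453| = 4 / 471.01 ≈ 0.008492.
In decibels: 20·log₁₀(0.008492) ≈ -41.4 dB.

|H(j3)|_dB ≈ -41.4 dB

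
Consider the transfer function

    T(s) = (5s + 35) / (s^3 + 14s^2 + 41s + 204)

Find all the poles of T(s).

s = -1 + 4j, -1 - 4j, -12

The poles are the roots of the denominator s^3 + 14s^2 + 41s + 204 = 0.
Trying s = -12: the polynomial evaluates to 0, so (s + 12) is a factor.
Dividing out leaves s^2 + 2s + 17 = 0.
The quadratic formula then gives s = -1 ± 4j.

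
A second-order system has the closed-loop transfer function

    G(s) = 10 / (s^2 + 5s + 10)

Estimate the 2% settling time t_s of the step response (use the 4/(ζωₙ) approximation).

Comparing s^2 + 5s + 10 to s^2 + 2ζωₙs + ωₙ²: ωₙ = √10 ≈ 3.162 rad/s and ζ = 5/(2·√10) ≈ 0.7906.
ζωₙ = 5/2 = 2.5, so t_s ≈ 4/(ζωₙ) = 4/2.5 = 1.600 s.

t_s ≈ 1.600 s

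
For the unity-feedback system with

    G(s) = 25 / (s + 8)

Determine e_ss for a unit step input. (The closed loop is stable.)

e_ss = 0.2424

G(s) has no poles at the origin.
This is a Type 0 system. Kp = lim_{s→0} G(s) = 25/8.
e_ss = 1/(1 + Kp) = 1/(1 + 25/8) = 8/33 ≈ 0.2424.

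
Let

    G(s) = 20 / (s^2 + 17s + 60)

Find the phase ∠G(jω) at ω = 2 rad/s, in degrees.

At s = j2: numerator = 20, denominator = 56 + j34.
∠G = ∠num − ∠den = 0° − (31.264°) = -31.26°.

∠G(j2) ≈ -31.26°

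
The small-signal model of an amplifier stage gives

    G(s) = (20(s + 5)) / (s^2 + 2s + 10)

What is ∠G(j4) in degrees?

At s = j4: numerator = 100 + j80, denominator = -6 + j8.
∠G = ∠num − ∠den = 38.660° − (126.87°) = -88.21°.

∠G(j4) ≈ -88.21°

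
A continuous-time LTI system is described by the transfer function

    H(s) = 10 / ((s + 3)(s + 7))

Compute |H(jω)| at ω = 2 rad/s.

Substitute s = j2: numerator = 10, denominator = 17 + j20.
|H(j2)| = |10| / |17 + j20| = 10 / 26.249 ≈ 0.3810.

|H(j2)| ≈ 0.3810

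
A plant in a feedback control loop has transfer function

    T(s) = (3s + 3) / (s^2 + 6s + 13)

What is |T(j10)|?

|T(j10)| ≈ 0.2853

Substitute s = j10: numerator = 3 + j30, denominator = -87 + j60.
|T(j10)| = |3 + j30| / |-87 + j60| = 30.150 / 105.68 ≈ 0.2853.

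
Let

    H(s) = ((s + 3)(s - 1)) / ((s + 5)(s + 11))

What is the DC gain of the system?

H(0) = -3/55 ≈ -0.05455

At s = 0 each factor (s + a) contributes a and each (s^2 + bs + c) contributes c.
H(0) = 1·(3) · (-1) / ((5) · (11)) = -3/55 = -3/55.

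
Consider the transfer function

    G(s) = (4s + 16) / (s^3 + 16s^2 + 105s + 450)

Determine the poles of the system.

The poles are the roots of the denominator s^3 + 16s^2 + 105s + 450 = 0.
Trying s = -10: the polynomial evaluates to 0, so (s + 10) is a factor.
Dividing out leaves s^2 + 6s + 45 = 0.
The quadratic formula then gives s = -3 ± 6j.

s = -3 + 6j, -3 - 6j, -10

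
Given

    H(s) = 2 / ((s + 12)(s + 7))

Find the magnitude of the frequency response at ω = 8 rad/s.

Substitute s = j8: numerator = 2, denominator = 20 + j152.
|H(j8)| = |2| / |20 + j152| = 2 / 153.31 ≈ 0.01305.

|H(j8)| ≈ 0.01305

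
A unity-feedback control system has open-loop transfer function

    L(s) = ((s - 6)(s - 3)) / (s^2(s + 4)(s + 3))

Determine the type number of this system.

Type 2

The denominator has 2 factors of s at the origin (free integrators), so this is a Type 2 system.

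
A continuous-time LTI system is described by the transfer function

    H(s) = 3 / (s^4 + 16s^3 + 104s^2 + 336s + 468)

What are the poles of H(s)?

s = -3 + 3j, -3 - 3j, -5 + j, -5 - j

The poles are the roots of the denominator s^4 + 16s^3 + 104s^2 + 336s + 468 = 0.
No real roots exist; factor into two real quadratics: (s^2 + 6s + 18)(s^2 + 10s + 26) = 0.
Each quadratic gives a conjugate pair via the quadratic formula.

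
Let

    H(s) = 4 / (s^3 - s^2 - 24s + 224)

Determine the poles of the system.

s = 4 ± 4j, -7

The poles are the roots of the denominator s^3 - s^2 - 24s + 224 = 0.
Trying s = -7: the polynomial evaluates to 0, so (s + 7) is a factor.
Dividing out leaves s^2 - 8s + 32 = 0.
The quadratic formula then gives s = 4 ± 4j.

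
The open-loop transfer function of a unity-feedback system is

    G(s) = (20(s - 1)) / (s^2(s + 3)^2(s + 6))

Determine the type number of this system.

Type 2

The denominator has 2 factors of s at the origin (free integrators), so this is a Type 2 system.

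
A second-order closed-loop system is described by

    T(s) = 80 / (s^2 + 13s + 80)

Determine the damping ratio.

Compare the denominator to the standard form s^2 + 2ζωₙs + ωₙ².
ωₙ² = 80, so ωₙ = √80 ≈ 8.944 rad/s.
2ζωₙ = 13, so ζ = 13/(2·√80) ≈ 0.7267.

ζ ≈ 0.7267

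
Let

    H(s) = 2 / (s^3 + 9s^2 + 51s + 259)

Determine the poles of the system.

s = -1 + 6j, -1 - 6j, -7

The poles are the roots of the denominator s^3 + 9s^2 + 51s + 259 = 0.
Trying s = -7: the polynomial evaluates to 0, so (s + 7) is a factor.
Dividing out leaves s^2 + 2s + 37 = 0.
The quadratic formula then gives s = -1 ± 6j.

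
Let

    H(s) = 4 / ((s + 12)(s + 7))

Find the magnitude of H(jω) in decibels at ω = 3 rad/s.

Substitute s = j3: numerator = 4, denominator = 75 + j57.
|H(j3)| = |4| / |75 + j57| = 4 / 94.202 ≈ 0.04246.
In decibels: 20·log₁₀(0.04246) ≈ -27.4 dB.

|H(j3)|_dB ≈ -27.4 dB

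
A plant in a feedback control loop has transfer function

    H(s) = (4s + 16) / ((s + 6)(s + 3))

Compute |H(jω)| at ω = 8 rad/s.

Substitute s = j8: numerator = 16 + j32, denominator = -46 + j72.
|H(j8)| = |16 + j32| / |-46 + j72| = 35.777 / 85.440 ≈ 0.4187.

|H(j8)| ≈ 0.4187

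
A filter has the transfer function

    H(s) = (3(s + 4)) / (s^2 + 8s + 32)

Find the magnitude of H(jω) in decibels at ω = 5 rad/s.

|H(j5)|_dB ≈ -6.50 dB

Substitute s = j5: numerator = 12 + j15, denominator = 7 + j40.
|H(j5)| = |12 + j15| / |7 + j40| = 19.209 / 40.608 ≈ 0.4730.
In decibels: 20·log₁₀(0.4730) ≈ -6.50 dB.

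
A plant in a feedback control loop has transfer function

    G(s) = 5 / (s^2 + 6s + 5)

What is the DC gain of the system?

G(0) = 1

Set s = 0: G(0) = (5) / (5) = 1.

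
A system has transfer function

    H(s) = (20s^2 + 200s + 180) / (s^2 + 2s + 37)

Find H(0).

H(0) = 180/37 ≈ 4.865

Set s = 0: H(0) = (180) / (37) = 180/37.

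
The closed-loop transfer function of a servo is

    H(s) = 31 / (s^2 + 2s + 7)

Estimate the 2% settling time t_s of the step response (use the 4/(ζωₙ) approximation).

t_s ≈ 4 s

Comparing s^2 + 2s + 7 to s^2 + 2ζωₙs + ωₙ²: ωₙ = √7 ≈ 2.646 rad/s and ζ = 2/(2·√7) ≈ 0.3780.
ζωₙ = 2/2 = 1, so t_s ≈ 4/(ζωₙ) = 4/1 = 4 s.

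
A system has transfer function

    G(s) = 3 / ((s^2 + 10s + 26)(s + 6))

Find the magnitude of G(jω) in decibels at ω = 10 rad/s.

Substitute s = j10: numerator = 3, denominator = -1444 - j140.
|G(j10)| = |3| / |-1444 - j140| = 3 / 1450.8 ≈ 0.002068.
In decibels: 20·log₁₀(0.002068) ≈ -53.7 dB.

|G(j10)|_dB ≈ -53.7 dB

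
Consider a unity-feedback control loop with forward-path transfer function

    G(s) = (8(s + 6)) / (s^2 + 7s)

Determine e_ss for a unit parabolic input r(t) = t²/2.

G(s) has one pole at the origin.
This is a Type 1 system; Ka = lim_{s→0} s^2·G(s) = 0, so the steady-state error for a parabola input is infinite.

e_ss = ∞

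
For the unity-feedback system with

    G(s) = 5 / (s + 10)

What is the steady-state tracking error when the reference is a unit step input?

G(s) has no poles at the origin.
This is a Type 0 system. Kp = lim_{s→0} G(s) = 5/10 = 1/2.
e_ss = 1/(1 + Kp) = 1/(1 + 1/2) = 2/3 ≈ 0.6667.

e_ss = 0.6667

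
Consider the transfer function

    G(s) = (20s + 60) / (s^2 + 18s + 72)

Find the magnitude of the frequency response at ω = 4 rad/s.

Substitute s = j4: numerator = 60 + j80, denominator = 56 + j72.
|G(j4)| = |60 + j80| / |56 + j72| = 100 / 91.214 ≈ 1.096.

|G(j4)| ≈ 1.096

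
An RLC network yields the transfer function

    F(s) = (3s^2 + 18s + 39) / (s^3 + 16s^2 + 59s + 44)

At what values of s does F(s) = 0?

s = -3 + 2j, -3 - 2j

Set the numerator to zero: 3s^2 + 18s + 39 = 0, i.e. 3·(s^2 + 6s + 13) = 0.
Factoring: (s^2 + 6s + 13) = 0.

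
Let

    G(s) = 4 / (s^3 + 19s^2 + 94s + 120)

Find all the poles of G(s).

s = -5, -2, -12

The poles are the roots of the denominator s^3 + 19s^2 + 94s + 120 = 0.
Trying s = -5: the polynomial evaluates to 0, so (s + 5) is a factor.
Dividing out leaves s^2 + 14s + 24 = 0.
Factoring the quadratic: (s + 2)(s + 12) = 0.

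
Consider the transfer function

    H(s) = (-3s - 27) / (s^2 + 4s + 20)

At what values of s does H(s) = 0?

Set the numerator to zero: -3s - 27 = 0, i.e. -3·(s + 9) = 0.
So s = -9.

s = -9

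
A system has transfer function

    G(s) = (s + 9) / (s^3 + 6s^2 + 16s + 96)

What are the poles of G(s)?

s = 4j, -4j, -6

The poles are the roots of the denominator s^3 + 6s^2 + 16s + 96 = 0.
Trying s = -6: the polynomial evaluates to 0, so (s + 6) is a factor.
Dividing out leaves s^2 + 16 = 0.
The quadratic formula then gives s = 0 ± 4j.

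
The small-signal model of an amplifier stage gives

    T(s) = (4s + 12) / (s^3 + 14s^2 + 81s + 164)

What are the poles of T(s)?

The poles are the roots of the denominator s^3 + 14s^2 + 81s + 164 = 0.
Trying s = -4: the polynomial evaluates to 0, so (s + 4) is a factor.
Dividing out leaves s^2 + 10s + 41 = 0.
The quadratic formula then gives s = -5 ± 4j.

s = -5 ± 4j, -4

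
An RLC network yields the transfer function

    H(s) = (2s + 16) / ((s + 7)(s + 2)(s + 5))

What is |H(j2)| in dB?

Substitute s = j2: numerator = 16 + j4, denominator = 14 + j110.
|H(j2)| = |16 + j4| / |14 + j110| = 16.492 / 110.89 ≈ 0.1487.
In decibels: 20·log₁₀(0.1487) ≈ -16.6 dB.

|H(j2)|_dB ≈ -16.6 dB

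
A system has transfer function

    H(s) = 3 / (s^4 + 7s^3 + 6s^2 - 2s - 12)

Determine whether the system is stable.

unstable

The denominator s^4 + 7s^3 + 6s^2 - 2s - 12 factors as (s - 1)(s^2 + 2s + 2)(s + 6), giving poles at s = 1, -1 ± j, -6.
Since the pole(s) at s = 1 lie in the right half-plane, the system is unstable.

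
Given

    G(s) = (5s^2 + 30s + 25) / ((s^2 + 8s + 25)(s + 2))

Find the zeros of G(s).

Set the numerator to zero: 5s^2 + 30s + 25 = 0, i.e. 5·(s^2 + 6s + 5) = 0.
Factoring: (s + 1)(s + 5) = 0.

s = -1, -5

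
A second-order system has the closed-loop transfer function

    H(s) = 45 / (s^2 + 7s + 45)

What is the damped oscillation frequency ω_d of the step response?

ω_d ≈ 5.723 rad/s

Comparing s^2 + 7s + 45 to s^2 + 2ζωₙs + ωₙ²: ωₙ = √45 ≈ 6.708 rad/s and ζ = 7/(2·√45) ≈ 0.5217.
ζωₙ = 7/2 = 3.5, so ω_d = ωₙ√(1−ζ²) = √(ωₙ² − (ζωₙ)²) = √(45 − 3.5²) = √32.75 ≈ 5.723 rad/s.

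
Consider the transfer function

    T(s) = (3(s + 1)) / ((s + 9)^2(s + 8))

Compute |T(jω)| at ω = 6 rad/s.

|T(j6)| ≈ 0.01560

Substitute s = j6: numerator = 3 + j18, denominator = -288 + j1134.
|T(j6)| = |3 + j18| / |-288 + j1134| = 18.248 / 1170 ≈ 0.01560.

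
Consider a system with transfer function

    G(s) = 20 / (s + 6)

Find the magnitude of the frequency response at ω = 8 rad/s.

Substitute s = j8: numerator = 20, denominator = 6 + j8.
|G(j8)| = |20| / |6 + j8| = 20 / 10 = 2.

|G(j8)| = 2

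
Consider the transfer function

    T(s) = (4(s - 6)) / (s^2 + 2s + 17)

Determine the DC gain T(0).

T(0) = -24/17 ≈ -1.412

At s = 0 each factor (s + a) contributes a and each (s^2 + bs + c) contributes c.
T(0) = 4·(-6) / ((17)) = -24/17 = -24/17.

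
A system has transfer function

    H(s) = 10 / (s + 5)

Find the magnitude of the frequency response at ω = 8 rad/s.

Substitute s = j8: numerator = 10, denominator = 5 + j8.
|H(j8)| = |10| / |5 + j8| = 10 / 9.4340 ≈ 1.060.

|H(j8)| ≈ 1.060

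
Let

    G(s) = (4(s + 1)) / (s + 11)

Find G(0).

G(0) = 4/11 ≈ 0.3636

At s = 0 each factor (s + a) contributes a and each (s^2 + bs + c) contributes c.
G(0) = 4·(1) / ((11)) = 4/11 = 4/11.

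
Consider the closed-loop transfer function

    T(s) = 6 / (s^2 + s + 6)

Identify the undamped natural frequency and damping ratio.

Compare the denominator to the standard form s^2 + 2ζωₙs + ωₙ².
ωₙ² = 6, so ωₙ = √6 ≈ 2.449 rad/s.
2ζωₙ = 1, so ζ = 1/(2·√6) ≈ 0.2041.

ωₙ ≈ 2.449 rad/s, ζ ≈ 0.2041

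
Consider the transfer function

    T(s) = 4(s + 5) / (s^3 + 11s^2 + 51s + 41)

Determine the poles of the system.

The poles are the roots of the denominator s^3 + 11s^2 + 51s + 41 = 0.
Trying s = -1: the polynomial evaluates to 0, so (s + 1) is a factor.
Dividing out leaves s^2 + 10s + 41 = 0.
The quadratic formula then gives s = -5 ± 4j.

s = -5 ± 4j, -1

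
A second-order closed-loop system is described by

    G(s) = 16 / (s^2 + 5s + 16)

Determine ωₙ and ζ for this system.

ωₙ = 4 rad/s, ζ = 0.625

Compare the denominator to the standard form s^2 + 2ζωₙs + ωₙ².
ωₙ² = 16, so ωₙ = 4 rad/s.
2ζωₙ = 5, so ζ = 5/(2·4) = 0.625.
With ζ = 0.625 the response is underdamped.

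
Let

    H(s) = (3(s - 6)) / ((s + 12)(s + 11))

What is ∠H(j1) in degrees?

∠H(j1) ≈ 160.6°

At s = j1: numerator = -18 + j3, denominator = 131 + j23.
∠H = ∠num − ∠den = 170.54° − (9.9581°) = 160.6°.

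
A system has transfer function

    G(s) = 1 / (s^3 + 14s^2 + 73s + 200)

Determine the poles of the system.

s = -3 ± 4j, -8

The poles are the roots of the denominator s^3 + 14s^2 + 73s + 200 = 0.
Trying s = -8: the polynomial evaluates to 0, so (s + 8) is a factor.
Dividing out leaves s^2 + 6s + 25 = 0.
The quadratic formula then gives s = -3 ± 4j.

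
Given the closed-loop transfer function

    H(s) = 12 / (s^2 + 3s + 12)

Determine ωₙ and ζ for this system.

Compare the denominator to the standard form s^2 + 2ζωₙs + ωₙ².
ωₙ² = 12, so ωₙ = √12 ≈ 3.464 rad/s.
2ζωₙ = 3, so ζ = 3/(2·√12) ≈ 0.4330.

ωₙ ≈ 3.464 rad/s, ζ ≈ 0.4330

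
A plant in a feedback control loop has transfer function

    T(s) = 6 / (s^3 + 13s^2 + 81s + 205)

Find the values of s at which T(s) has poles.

s = -4 + 5j, -4 - 5j, -5

The poles are the roots of the denominator s^3 + 13s^2 + 81s + 205 = 0.
Trying s = -5: the polynomial evaluates to 0, so (s + 5) is a factor.
Dividing out leaves s^2 + 8s + 41 = 0.
The quadratic formula then gives s = -4 ± 5j.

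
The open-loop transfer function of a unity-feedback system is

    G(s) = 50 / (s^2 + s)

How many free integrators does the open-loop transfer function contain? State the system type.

Type 1

Factor s from the denominator: s^2 + s = s·(s + 1).
There is 1 pole at the origin, so the system is Type 1.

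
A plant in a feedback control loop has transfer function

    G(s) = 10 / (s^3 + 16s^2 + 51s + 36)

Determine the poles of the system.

s = -1, -12, -3

The poles are the roots of the denominator s^3 + 16s^2 + 51s + 36 = 0.
Trying s = -1: the polynomial evaluates to 0, so (s + 1) is a factor.
Dividing out leaves s^2 + 15s + 36 = 0.
Factoring the quadratic: (s + 12)(s + 3) = 0.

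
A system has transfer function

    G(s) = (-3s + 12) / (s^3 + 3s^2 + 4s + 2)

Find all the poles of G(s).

The poles are the roots of the denominator s^3 + 3s^2 + 4s + 2 = 0.
Trying s = -1: the polynomial evaluates to 0, so (s + 1) is a factor.
Dividing out leaves s^2 + 2s + 2 = 0.
The quadratic formula then gives s = -1 ± 1j.

s = -1 ± j, -1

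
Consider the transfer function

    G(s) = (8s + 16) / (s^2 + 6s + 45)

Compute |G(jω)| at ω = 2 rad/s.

Substitute s = j2: numerator = 16 + j16, denominator = 41 + j12.
|G(j2)| = |16 + j16| / |41 + j12| = 22.627 / 42.720 ≈ 0.5297.

|G(j2)| ≈ 0.5297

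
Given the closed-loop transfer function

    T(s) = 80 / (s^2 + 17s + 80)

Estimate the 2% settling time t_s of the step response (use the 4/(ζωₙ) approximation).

t_s ≈ 0.4706 s

Comparing s^2 + 17s + 80 to s^2 + 2ζωₙs + ωₙ²: ωₙ = √80 ≈ 8.944 rad/s and ζ = 17/(2·√80) ≈ 0.9503.
ζωₙ = 17/2 = 8.5, so t_s ≈ 4/(ζωₙ) = 4/8.5 ≈ 0.4706 s.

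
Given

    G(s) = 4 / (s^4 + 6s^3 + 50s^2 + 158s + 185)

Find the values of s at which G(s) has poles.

s = -2 + j, -2 - j, -1 + 6j, -1 - 6j

The poles are the roots of the denominator s^4 + 6s^3 + 50s^2 + 158s + 185 = 0.
No real roots exist; factor into two real quadratics: (s^2 + 4s + 5)(s^2 + 2s + 37) = 0.
Each quadratic gives a conjugate pair via the quadratic formula.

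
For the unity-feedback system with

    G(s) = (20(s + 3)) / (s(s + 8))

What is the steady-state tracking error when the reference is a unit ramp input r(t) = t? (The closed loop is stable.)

e_ss = 0.1333

G(s) has one pole at the origin.
This is a Type 1 system. Kv = lim_{s→0} s·G(s) = 60/8 = 15/2.
e_ss = 1/Kv = 1/(15/2) = 2/15 ≈ 0.1333.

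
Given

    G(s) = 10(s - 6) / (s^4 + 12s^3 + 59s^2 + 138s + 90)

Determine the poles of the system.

s = -3 ± 3j, -1, -5

The poles are the roots of the denominator s^4 + 12s^3 + 59s^2 + 138s + 90 = 0.
Trying s = -1: the polynomial evaluates to 0, so (s + 1) is a factor.
Dividing out leaves s^3 + 11s^2 + 48s + 90 = 0.
This factors further as (s^2 + 6s + 18)(s + 5) = 0.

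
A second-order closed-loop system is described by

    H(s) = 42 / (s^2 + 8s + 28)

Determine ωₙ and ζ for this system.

Compare the denominator to the standard form s^2 + 2ζωₙs + ωₙ².
ωₙ² = 28, so ωₙ = √28 ≈ 5.292 rad/s.
2ζωₙ = 8, so ζ = 8/(2·√28) ≈ 0.7559.

ωₙ ≈ 5.292 rad/s, ζ ≈ 0.7559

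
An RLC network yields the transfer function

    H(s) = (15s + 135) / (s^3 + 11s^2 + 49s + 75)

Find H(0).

H(0) = 9/5 ≈ 1.800

Set s = 0: H(0) = (135) / (75) = 9/5.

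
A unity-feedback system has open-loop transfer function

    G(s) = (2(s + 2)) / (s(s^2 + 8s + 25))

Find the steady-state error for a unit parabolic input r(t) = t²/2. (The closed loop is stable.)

e_ss = ∞

G(s) has one pole at the origin.
This is a Type 1 system; Ka = lim_{s→0} s^2·G(s) = 0, so the steady-state error for a parabola input is infinite.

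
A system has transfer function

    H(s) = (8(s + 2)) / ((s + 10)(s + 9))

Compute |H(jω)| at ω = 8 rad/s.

Substitute s = j8: numerator = 16 + j64, denominator = 26 + j152.
|H(j8)| = |16 + j64| / |26 + j152| = 65.970 / 154.21 ≈ 0.4278.

|H(j8)| ≈ 0.4278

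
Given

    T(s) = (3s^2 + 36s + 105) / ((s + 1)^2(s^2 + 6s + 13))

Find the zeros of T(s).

Set the numerator to zero: 3s^2 + 36s + 105 = 0, i.e. 3·(s^2 + 12s + 35) = 0.
Factoring: (s + 7)(s + 5) = 0.

s = -7, -5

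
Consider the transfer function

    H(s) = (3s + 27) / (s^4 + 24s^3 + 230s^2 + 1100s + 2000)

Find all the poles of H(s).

s = -4, -5 + 5j, -5 - 5j, -10

The poles are the roots of the denominator s^4 + 24s^3 + 230s^2 + 1100s + 2000 = 0.
Trying s = -4: the polynomial evaluates to 0, so (s + 4) is a factor.
Dividing out leaves s^3 + 20s^2 + 150s + 500 = 0.
This factors further as (s^2 + 10s + 50)(s + 10) = 0.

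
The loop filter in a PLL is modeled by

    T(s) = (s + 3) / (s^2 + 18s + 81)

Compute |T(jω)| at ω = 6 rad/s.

Substitute s = j6: numerator = 3 + j6, denominator = 45 + j108.
|T(j6)| = |3 + j6| / |45 + j108| = 6.7082 / 117 ≈ 0.05734.

|T(j6)| ≈ 0.05734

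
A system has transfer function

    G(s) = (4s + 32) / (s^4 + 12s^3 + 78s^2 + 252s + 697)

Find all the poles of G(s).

The poles are the roots of the denominator s^4 + 12s^3 + 78s^2 + 252s + 697 = 0.
No real roots exist; factor into two real quadratics: (s^2 + 2s + 17)(s^2 + 10s + 41) = 0.
Each quadratic gives a conjugate pair via the quadratic formula.

s = -1 ± 4j, -5 ± 4j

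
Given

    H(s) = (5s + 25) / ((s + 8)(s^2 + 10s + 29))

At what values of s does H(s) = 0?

Set the numerator to zero: 5s + 25 = 0, i.e. 5·(s + 5) = 0.
So s = -5.

s = -5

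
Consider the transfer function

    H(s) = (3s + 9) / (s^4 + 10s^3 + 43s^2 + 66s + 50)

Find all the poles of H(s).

The poles are the roots of the denominator s^4 + 10s^3 + 43s^2 + 66s + 50 = 0.
No real roots exist; factor into two real quadratics: (s^2 + 8s + 25)(s^2 + 2s + 2) = 0.
Each quadratic gives a conjugate pair via the quadratic formula.

s = -4 ± 3j, -1 ± j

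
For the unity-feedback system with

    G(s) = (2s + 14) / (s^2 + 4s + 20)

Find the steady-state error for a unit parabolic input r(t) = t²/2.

G(s) has no poles at the origin.
This is a Type 0 system; Ka = lim_{s→0} s^2·G(s) = 0, so the steady-state error for a parabola input is infinite.

e_ss = ∞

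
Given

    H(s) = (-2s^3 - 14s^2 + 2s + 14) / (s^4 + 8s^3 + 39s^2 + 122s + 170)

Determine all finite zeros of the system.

Set the numerator to zero: -2s^3 - 14s^2 + 2s + 14 = 0, i.e. -2·(s^3 + 7s^2 - s - 7) = 0.
Factoring: (s - 1)(s + 1)(s + 7) = 0.

s = 1, -1, -7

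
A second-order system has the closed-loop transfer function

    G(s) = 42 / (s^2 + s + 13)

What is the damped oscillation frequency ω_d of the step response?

Comparing s^2 + s + 13 to s^2 + 2ζωₙs + ωₙ²: ωₙ = √13 ≈ 3.606 rad/s and ζ = 1/(2·√13) ≈ 0.1387.
ζωₙ = 1/2 = 0.5, so ω_d = ωₙ√(1−ζ²) = √(ωₙ² − (ζωₙ)²) = √(13 − 0.5²) = √12.75 ≈ 3.571 rad/s.

ω_d ≈ 3.571 rad/s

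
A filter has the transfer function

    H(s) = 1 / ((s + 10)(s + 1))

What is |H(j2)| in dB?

Substitute s = j2: numerator = 1, denominator = 6 + j22.
|H(j2)| = |1| / |6 + j22| = 1 / 22.804 ≈ 0.04385.
In decibels: 20·log₁₀(0.04385) ≈ -27.2 dB.

|H(j2)|_dB ≈ -27.2 dB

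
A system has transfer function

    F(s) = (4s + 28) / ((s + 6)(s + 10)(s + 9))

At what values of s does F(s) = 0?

Set the numerator to zero: 4s + 28 = 0, i.e. 4·(s + 7) = 0.
So s = -7.

s = -7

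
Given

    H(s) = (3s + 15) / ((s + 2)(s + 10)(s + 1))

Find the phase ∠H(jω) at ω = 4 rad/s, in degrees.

At s = j4: numerator = 15 + j12, denominator = -188 + j64.
∠H = ∠num − ∠den = 38.660° − (161.20°) = -122.5°.

∠H(j4) ≈ -122.5°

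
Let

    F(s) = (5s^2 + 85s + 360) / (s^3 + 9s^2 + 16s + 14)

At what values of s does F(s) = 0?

Set the numerator to zero: 5s^2 + 85s + 360 = 0, i.e. 5·(s^2 + 17s + 72) = 0.
Factoring: (s + 8)(s + 9) = 0.

s = -8, -9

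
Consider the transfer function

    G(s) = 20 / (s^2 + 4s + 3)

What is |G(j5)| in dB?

Substitute s = j5: numerator = 20, denominator = -22 + j20.
|G(j5)| = |20| / |-22 + j20| = 20 / 29.732 ≈ 0.6727.
In decibels: 20·log₁₀(0.6727) ≈ -3.44 dB.

|G(j5)|_dB ≈ -3.44 dB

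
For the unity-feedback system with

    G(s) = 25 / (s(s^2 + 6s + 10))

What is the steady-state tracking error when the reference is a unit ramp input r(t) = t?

e_ss = 0.4000

G(s) has one pole at the origin.
This is a Type 1 system. Kv = lim_{s→0} s·G(s) = 25/10 = 5/2.
e_ss = 1/Kv = 1/(5/2) = 2/5 ≈ 0.4000.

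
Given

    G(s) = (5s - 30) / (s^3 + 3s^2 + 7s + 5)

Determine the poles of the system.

The poles are the roots of the denominator s^3 + 3s^2 + 7s + 5 = 0.
Trying s = -1: the polynomial evaluates to 0, so (s + 1) is a factor.
Dividing out leaves s^2 + 2s + 5 = 0.
The quadratic formula then gives s = -1 ± 2j.

s = -1 ± 2j, -1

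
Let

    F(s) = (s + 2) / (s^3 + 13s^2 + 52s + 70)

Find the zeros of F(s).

s = -2

Set the numerator to zero: s + 2 = 0.
So s = -2.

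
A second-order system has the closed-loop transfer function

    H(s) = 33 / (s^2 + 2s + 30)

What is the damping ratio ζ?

ζ ≈ 0.1826

Compare the denominator to the standard form s^2 + 2ζωₙs + ωₙ².
ωₙ² = 30, so ωₙ = √30 ≈ 5.477 rad/s.
2ζωₙ = 2, so ζ = 2/(2·√30) ≈ 0.1826.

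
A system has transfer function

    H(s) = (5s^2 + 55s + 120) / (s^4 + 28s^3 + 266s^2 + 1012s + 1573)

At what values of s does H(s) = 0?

s = -3, -8

Set the numerator to zero: 5s^2 + 55s + 120 = 0, i.e. 5·(s^2 + 11s + 24) = 0.
Factoring: (s + 3)(s + 8) = 0.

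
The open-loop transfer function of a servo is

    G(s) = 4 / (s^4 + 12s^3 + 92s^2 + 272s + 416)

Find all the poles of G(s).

The poles are the roots of the denominator s^4 + 12s^3 + 92s^2 + 272s + 416 = 0.
No real roots exist; factor into two real quadratics: (s^2 + 4s + 8)(s^2 + 8s + 52) = 0.
Each quadratic gives a conjugate pair via the quadratic formula.

s = -2 + 2j, -2 - 2j, -4 + 6j, -4 - 6j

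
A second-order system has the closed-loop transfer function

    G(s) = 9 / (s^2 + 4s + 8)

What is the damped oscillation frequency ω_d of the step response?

Comparing s^2 + 4s + 8 to s^2 + 2ζωₙs + ωₙ²: ωₙ = √8 ≈ 2.828 rad/s and ζ = 4/(2·√8) ≈ 0.7071.
ζωₙ = 4/2 = 2, so ω_d = ωₙ√(1−ζ²) = √(ωₙ² − (ζωₙ)²) = √(8 − 2²) = √4 = 2 rad/s.

ω_d = 2 rad/s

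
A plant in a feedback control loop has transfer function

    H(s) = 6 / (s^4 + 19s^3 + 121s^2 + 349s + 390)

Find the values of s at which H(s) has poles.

The poles are the roots of the denominator s^4 + 19s^3 + 121s^2 + 349s + 390 = 0.
Trying s = -3: the polynomial evaluates to 0, so (s + 3) is a factor.
Dividing out leaves s^3 + 16s^2 + 73s + 130 = 0.
This factors further as (s^2 + 6s + 13)(s + 10) = 0.

s = -3 ± 2j, -3, -10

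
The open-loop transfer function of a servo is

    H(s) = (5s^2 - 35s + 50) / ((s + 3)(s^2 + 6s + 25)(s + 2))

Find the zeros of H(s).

Set the numerator to zero: 5s^2 - 35s + 50 = 0, i.e. 5·(s^2 - 7s + 10) = 0.
Factoring: (s - 2)(s - 5) = 0.

s = 2, 5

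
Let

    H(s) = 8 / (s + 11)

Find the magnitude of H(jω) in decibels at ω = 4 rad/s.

|H(j4)|_dB ≈ -3.31 dB

Substitute s = j4: numerator = 8, denominator = 11 + j4.
|H(j4)| = |8| / |11 + j4| = 8 / 11.705 ≈ 0.6835.
In decibels: 20·log₁₀(0.6835) ≈ -3.31 dB.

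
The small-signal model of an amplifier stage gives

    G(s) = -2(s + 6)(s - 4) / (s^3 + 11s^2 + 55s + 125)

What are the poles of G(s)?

The poles are the roots of the denominator s^3 + 11s^2 + 55s + 125 = 0.
Trying s = -5: the polynomial evaluates to 0, so (s + 5) is a factor.
Dividing out leaves s^2 + 6s + 25 = 0.
The quadratic formula then gives s = -3 ± 4j.

s = -3 ± 4j, -5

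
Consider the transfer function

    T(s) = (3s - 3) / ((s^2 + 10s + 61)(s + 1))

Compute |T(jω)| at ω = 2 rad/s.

Substitute s = j2: numerator = -3 + j6, denominator = 17 + j134.
|T(j2)| = |-3 + j6| / |17 + j134| = 6.7082 / 135.07 ≈ 0.04966.

|T(j2)| ≈ 0.04966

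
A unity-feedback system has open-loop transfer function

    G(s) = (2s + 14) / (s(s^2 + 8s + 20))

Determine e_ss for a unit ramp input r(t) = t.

G(s) has one pole at the origin.
This is a Type 1 system. Kv = lim_{s→0} s·G(s) = 14/20 = 7/10.
e_ss = 1/Kv = 1/(7/10) = 10/7 ≈ 1.429.

e_ss = 1.429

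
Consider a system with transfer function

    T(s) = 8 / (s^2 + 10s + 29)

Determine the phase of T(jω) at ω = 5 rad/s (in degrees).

∠T(j5) ≈ -85.43°

At s = j5: numerator = 8, denominator = 4 + j50.
∠T = ∠num − ∠den = 0° − (85.426°) = -85.43°.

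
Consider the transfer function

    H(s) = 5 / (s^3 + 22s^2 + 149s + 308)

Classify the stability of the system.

The denominator s^3 + 22s^2 + 149s + 308 factors as (s + 11)(s + 7)(s + 4), giving poles at s = -11, -7, -4.
Since all poles lie strictly in the left half-plane, the system is stable.

stable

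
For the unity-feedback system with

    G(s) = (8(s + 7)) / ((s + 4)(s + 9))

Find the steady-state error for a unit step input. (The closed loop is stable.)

e_ss = 0.3913

G(s) has no poles at the origin.
This is a Type 0 system. Kp = lim_{s→0} G(s) = 56/36 = 14/9.
e_ss = 1/(1 + Kp) = 1/(1 + 14/9) = 9/23 ≈ 0.3913.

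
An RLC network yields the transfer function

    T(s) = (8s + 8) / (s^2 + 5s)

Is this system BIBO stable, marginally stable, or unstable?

The denominator s^2 + 5s factors as s(s + 5), giving poles at s = 0, -5.
Since the simple pole(s) at s = 0 lie on the jω-axis with none in the right half-plane, the system is marginally stable.

marginally stable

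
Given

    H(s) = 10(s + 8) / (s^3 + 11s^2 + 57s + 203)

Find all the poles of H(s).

s = -2 ± 5j, -7

The poles are the roots of the denominator s^3 + 11s^2 + 57s + 203 = 0.
Trying s = -7: the polynomial evaluates to 0, so (s + 7) is a factor.
Dividing out leaves s^2 + 4s + 29 = 0.
The quadratic formula then gives s = -2 ± 5j.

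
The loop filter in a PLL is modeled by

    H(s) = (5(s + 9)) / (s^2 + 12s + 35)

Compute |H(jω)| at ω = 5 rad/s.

|H(j5)| ≈ 0.8463

Substitute s = j5: numerator = 45 + j25, denominator = 10 + j60.
|H(j5)| = |45 + j25| / |10 + j60| = 51.478 / 60.828 ≈ 0.8463.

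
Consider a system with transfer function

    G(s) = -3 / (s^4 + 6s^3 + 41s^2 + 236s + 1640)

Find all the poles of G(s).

s = 2 ± 6j, -5 ± 4j

The poles are the roots of the denominator s^4 + 6s^3 + 41s^2 + 236s + 1640 = 0.
No real roots exist; factor into two real quadratics: (s^2 - 4s + 40)(s^2 + 10s + 41) = 0.
Each quadratic gives a conjugate pair via the quadratic formula.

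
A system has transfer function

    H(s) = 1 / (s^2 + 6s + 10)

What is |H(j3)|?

|H(j3)| ≈ 0.05547

Substitute s = j3: numerator = 1, denominator = 1 + j18.
|H(j3)| = |1| / |1 + j18| = 1 / 18.028 ≈ 0.05547.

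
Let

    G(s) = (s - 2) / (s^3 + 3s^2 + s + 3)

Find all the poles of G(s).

The poles are the roots of the denominator s^3 + 3s^2 + s + 3 = 0.
Trying s = -3: the polynomial evaluates to 0, so (s + 3) is a factor.
Dividing out leaves s^2 + 1 = 0.
The quadratic formula then gives s = 0 ± 1j.

s = ±j, -3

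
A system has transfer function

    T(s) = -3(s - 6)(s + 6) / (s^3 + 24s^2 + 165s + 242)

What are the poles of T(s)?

The poles are the roots of the denominator s^3 + 24s^2 + 165s + 242 = 0.
Trying s = -2: the polynomial evaluates to 0, so (s + 2) is a factor.
Dividing out leaves s^2 + 22s + 121 = 0.
Factoring the quadratic: (s + 11)^2 = 0.

s = -2, -11, -11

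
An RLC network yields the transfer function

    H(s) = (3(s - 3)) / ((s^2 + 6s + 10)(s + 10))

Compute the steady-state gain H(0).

At s = 0 each factor (s + a) contributes a and each (s^2 + bs + c) contributes c.
H(0) = 3·(-3) / ((10) · (10)) = -9/100 = -9/100.

H(0) = -9/100 ≈ -0.09000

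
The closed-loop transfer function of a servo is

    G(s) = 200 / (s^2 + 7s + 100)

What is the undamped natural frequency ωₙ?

ωₙ = 10 rad/s

Compare the denominator to the standard form s^2 + 2ζωₙs + ωₙ².
ωₙ² = 100, so ωₙ = 10 rad/s.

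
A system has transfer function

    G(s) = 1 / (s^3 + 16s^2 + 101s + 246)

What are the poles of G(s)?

The poles are the roots of the denominator s^3 + 16s^2 + 101s + 246 = 0.
Trying s = -6: the polynomial evaluates to 0, so (s + 6) is a factor.
Dividing out leaves s^2 + 10s + 41 = 0.
The quadratic formula then gives s = -5 ± 4j.

s = -6, -5 ± 4j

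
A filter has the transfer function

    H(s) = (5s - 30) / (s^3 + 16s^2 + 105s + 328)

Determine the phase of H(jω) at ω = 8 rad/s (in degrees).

∠H(j8) ≈ -27.90°

At s = j8: numerator = -30 + j40, denominator = -696 + j328.
∠H = ∠num − ∠den = 126.87° − (154.77°) = -27.90°.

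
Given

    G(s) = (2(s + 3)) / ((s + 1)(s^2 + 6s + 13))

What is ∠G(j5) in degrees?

∠G(j5) ≈ -131.5°

At s = j5: numerator = 6 + j10, denominator = -162 - j30.
∠G = ∠num − ∠den = 59.036° − (-169.51°) = 228.5°, which wraps to -131.5°.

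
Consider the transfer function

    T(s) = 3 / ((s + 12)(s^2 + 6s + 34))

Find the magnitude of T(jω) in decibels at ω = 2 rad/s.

|T(j2)|_dB ≈ -42.3 dB

Substitute s = j2: numerator = 3, denominator = 336 + j204.
|T(j2)| = |3| / |336 + j204| = 3 / 393.08 ≈ 0.007632.
In decibels: 20·log₁₀(0.007632) ≈ -42.3 dB.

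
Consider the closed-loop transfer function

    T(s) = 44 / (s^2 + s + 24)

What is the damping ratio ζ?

Compare the denominator to the standard form s^2 + 2ζωₙs + ωₙ².
ωₙ² = 24, so ωₙ = √24 ≈ 4.899 rad/s.
2ζωₙ = 1, so ζ = 1/(2·√24) ≈ 0.1021.
With ζ = 0.1021 the response is underdamped.

ζ ≈ 0.1021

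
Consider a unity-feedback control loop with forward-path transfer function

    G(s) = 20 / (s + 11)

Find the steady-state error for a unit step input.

G(s) has no poles at the origin.
This is a Type 0 system. Kp = lim_{s→0} G(s) = 20/11.
e_ss = 1/(1 + Kp) = 1/(1 + 20/11) = 11/31 ≈ 0.3548.

e_ss = 0.3548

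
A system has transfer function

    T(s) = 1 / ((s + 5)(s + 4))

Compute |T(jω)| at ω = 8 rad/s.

Substitute s = j8: numerator = 1, denominator = -44 + j72.
|T(j8)| = |1| / |-44 + j72| = 1 / 84.380 ≈ 0.01185.

|T(j8)| ≈ 0.01185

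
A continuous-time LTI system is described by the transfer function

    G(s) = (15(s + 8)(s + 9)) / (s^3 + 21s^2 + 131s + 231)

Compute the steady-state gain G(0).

G(0) = 360/77 ≈ 4.675

Set s = 0: G(0) = (1080) / (231) = 360/77.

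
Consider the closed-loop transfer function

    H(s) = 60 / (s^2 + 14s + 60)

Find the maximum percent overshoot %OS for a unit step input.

%OS ≈ 0.132%

Comparing s^2 + 14s + 60 to s^2 + 2ζωₙs + ωₙ²: ωₙ = √60 ≈ 7.746 rad/s and ζ = 14/(2·√60) ≈ 0.9037.
%OS = 100·exp(−πζ/√(1−ζ²)) = 100·exp(−π·0.9037/√(1−0.9037²)) ≈ 0.132%.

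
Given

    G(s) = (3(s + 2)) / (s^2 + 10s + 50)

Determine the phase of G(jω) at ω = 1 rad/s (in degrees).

∠G(j1) ≈ 15.03°

At s = j1: numerator = 6 + j3, denominator = 49 + j10.
∠G = ∠num − ∠den = 26.565° − (11.535°) = 15.03°.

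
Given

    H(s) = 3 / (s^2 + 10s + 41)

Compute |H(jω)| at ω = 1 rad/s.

|H(j1)| ≈ 0.07276

Substitute s = j1: numerator = 3, denominator = 40 + j10.
|H(j1)| = |3| / |40 + j10| = 3 / 41.231 ≈ 0.07276.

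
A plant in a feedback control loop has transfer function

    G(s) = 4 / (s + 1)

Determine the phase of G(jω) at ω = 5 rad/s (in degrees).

At s = j5: numerator = 4, denominator = 1 + j5.
∠G = ∠num − ∠den = 0° − (78.690°) = -78.69°.

∠G(j5) ≈ -78.69°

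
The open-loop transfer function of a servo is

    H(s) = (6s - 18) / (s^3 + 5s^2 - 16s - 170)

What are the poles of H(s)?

The poles are the roots of the denominator s^3 + 5s^2 - 16s - 170 = 0.
Trying s = 5: the polynomial evaluates to 0, so (s - 5) is a factor.
Dividing out leaves s^2 + 10s + 34 = 0.
The quadratic formula then gives s = -5 ± 3j.

s = -5 ± 3j, 5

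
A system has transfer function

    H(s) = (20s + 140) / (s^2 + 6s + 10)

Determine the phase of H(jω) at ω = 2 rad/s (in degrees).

∠H(j2) ≈ -47.49°

At s = j2: numerator = 140 + j40, denominator = 6 + j12.
∠H = ∠num − ∠den = 15.945° − (63.435°) = -47.49°.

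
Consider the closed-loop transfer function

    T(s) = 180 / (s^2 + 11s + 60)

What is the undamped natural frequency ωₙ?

Compare the denominator to the standard form s^2 + 2ζωₙs + ωₙ².
ωₙ² = 60, so ωₙ = √60 ≈ 7.746 rad/s.

ωₙ ≈ 7.746 rad/s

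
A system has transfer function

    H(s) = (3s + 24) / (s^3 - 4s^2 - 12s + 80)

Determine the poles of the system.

The poles are the roots of the denominator s^3 - 4s^2 - 12s + 80 = 0.
Trying s = -4: the polynomial evaluates to 0, so (s + 4) is a factor.
Dividing out leaves s^2 - 8s + 20 = 0.
The quadratic formula then gives s = 4 ± 2j.

s = 4 + 2j, 4 - 2j, -4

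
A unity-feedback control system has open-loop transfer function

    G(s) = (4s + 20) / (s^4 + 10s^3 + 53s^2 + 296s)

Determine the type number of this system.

Type 1

Factor s from the denominator: s^4 + 10s^3 + 53s^2 + 296s = s·(s^3 + 10s^2 + 53s + 296).
There is 1 pole at the origin, so the system is Type 1.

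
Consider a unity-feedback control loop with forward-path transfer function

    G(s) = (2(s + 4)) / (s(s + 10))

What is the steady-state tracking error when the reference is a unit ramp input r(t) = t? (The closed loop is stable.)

G(s) has one pole at the origin.
This is a Type 1 system. Kv = lim_{s→0} s·G(s) = 8/10 = 4/5.
e_ss = 1/Kv = 1/(4/5) = 5/4 ≈ 1.250.

e_ss = 1.250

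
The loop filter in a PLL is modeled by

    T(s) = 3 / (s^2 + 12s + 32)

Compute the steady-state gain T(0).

T(0) = 3/32 ≈ 0.09375

Set s = 0: T(0) = (3) / (32) = 3/32.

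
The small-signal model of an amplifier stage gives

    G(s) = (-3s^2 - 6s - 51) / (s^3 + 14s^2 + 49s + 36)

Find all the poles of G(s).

The poles are the roots of the denominator s^3 + 14s^2 + 49s + 36 = 0.
Trying s = -9: the polynomial evaluates to 0, so (s + 9) is a factor.
Dividing out leaves s^2 + 5s + 4 = 0.
Factoring the quadratic: (s + 4)(s + 1) = 0.

s = -9, -4, -1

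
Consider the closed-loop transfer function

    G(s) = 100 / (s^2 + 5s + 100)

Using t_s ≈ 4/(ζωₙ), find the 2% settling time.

Comparing s^2 + 5s + 100 to s^2 + 2ζωₙs + ωₙ²: ωₙ = 10 rad/s and ζ = 5/(2·10) = 0.25.
ζωₙ = 5/2 = 2.5, so t_s ≈ 4/(ζωₙ) = 4/2.5 = 1.600 s.

t_s ≈ 1.600 s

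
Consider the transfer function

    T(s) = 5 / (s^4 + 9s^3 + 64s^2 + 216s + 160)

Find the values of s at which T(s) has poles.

s = -1, -4, -2 ± 6j

The poles are the roots of the denominator s^4 + 9s^3 + 64s^2 + 216s + 160 = 0.
Trying s = -1: the polynomial evaluates to 0, so (s + 1) is a factor.
Dividing out leaves s^3 + 8s^2 + 56s + 160 = 0.
This factors further as (s + 4)(s^2 + 4s + 40) = 0.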